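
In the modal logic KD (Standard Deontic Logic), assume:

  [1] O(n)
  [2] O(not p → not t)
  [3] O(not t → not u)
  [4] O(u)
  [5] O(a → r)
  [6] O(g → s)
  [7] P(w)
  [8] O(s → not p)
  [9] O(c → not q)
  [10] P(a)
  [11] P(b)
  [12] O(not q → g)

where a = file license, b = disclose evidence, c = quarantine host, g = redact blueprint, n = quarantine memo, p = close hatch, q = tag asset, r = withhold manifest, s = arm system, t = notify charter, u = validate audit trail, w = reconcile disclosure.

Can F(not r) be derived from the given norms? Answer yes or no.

Premise 5 is O(a → r), but O(a) is not derivable from the premises (the permission P(a) asserts only not O(not a), not O(a)), so it does not yield O(r).
No other premise forces O(r). An ideal world satisfying every premise can still have not r true, so F(not r) is not derivable.

No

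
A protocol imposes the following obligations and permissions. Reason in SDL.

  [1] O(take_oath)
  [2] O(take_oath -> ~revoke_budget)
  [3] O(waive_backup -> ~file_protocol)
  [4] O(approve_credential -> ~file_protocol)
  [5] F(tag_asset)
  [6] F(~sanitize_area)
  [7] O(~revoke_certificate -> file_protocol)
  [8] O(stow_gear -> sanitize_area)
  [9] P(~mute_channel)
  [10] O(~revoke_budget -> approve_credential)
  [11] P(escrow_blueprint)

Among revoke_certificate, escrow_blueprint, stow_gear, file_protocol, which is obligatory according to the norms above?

Premise 1 gives O(take_oath).
Applying K to premise 2 (O(take_oath -> ~revoke_budget)) and O(take_oath) yields O(~revoke_budget).
Premise 10 is O(~revoke_budget -> approve_credential); since O(~revoke_budget), deontic closure gives O(approve_credential).
Premise 4 is O(approve_credential -> ~file_protocol); since O(approve_credential), deontic closure gives O(~file_protocol).
The contrapositive of premise 7 (O(~revoke_certificate -> file_protocol)) is O(~file_protocol -> revoke_certificate), and O(~file_protocol) is already established, so O(revoke_certificate).
So O(revoke_certificate) holds — revoke_certificate is obligatory. None of the other listed options is made obligatory by any chain of premises.

revoke_certificate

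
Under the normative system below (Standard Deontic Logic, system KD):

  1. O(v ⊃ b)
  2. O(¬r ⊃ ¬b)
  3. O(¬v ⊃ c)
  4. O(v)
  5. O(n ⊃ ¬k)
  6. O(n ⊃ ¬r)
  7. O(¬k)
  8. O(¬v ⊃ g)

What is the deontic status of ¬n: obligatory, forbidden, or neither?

From premise 4 we have O(v).
Premise 1 is O(v ⊃ b); since O(v), deontic closure gives O(b).
Premise 2 is O(¬r ⊃ ¬b); contrapositively O(b ⊃ r). Since O(b) holds, K gives O(r).
The contrapositive of premise 6 (O(n ⊃ ¬r)) is O(r ⊃ ¬n), and O(r) is already established, so O(¬n).
Premises 3, 5, 7, 8 do not contribute to this derivation.
Hence ¬n is obligatory.

Obligatory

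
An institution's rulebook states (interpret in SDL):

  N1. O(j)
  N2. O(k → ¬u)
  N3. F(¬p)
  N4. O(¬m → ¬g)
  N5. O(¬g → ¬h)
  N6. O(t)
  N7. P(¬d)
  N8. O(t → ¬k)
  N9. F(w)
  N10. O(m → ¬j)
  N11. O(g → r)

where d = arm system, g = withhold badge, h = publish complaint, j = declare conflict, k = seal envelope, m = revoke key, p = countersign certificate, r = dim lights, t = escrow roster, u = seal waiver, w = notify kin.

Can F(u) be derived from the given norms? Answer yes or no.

No

Premise 2 is O(k → ¬u), but O(k) is not derivable from the premises, so it does not yield O(¬u).
No other premise forces O(¬u). An ideal world satisfying every premise can still have u true, so F(u) is not derivable.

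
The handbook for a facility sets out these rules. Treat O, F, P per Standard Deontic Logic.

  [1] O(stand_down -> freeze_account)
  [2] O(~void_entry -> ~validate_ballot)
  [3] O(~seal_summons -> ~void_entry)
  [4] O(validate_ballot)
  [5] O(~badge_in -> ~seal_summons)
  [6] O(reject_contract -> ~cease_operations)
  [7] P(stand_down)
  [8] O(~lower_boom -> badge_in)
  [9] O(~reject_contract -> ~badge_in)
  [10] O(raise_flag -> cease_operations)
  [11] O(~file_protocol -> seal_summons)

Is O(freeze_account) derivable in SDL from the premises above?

No

Premise 1 is O(stand_down -> freeze_account), but O(stand_down) is not derivable from the premises (the permission P(stand_down) asserts only ~O(~stand_down), not O(stand_down)), so it does not yield O(freeze_account).
No other premise forces O(freeze_account). An ideal world satisfying every premise can still have freeze_account false, so O(freeze_account) is not derivable.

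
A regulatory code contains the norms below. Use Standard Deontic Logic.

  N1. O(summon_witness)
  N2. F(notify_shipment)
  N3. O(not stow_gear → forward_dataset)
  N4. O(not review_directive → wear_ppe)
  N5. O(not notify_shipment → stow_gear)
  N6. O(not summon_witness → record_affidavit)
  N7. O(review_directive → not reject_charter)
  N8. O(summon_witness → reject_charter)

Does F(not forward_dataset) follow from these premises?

Premise 3 is O(not stow_gear → forward_dataset), but O(not stow_gear) is not derivable from the premises, so it does not yield O(forward_dataset).
No other premise forces O(forward_dataset). An ideal world satisfying every premise can still have not forward_dataset true, so F(not forward_dataset) is not derivable.

No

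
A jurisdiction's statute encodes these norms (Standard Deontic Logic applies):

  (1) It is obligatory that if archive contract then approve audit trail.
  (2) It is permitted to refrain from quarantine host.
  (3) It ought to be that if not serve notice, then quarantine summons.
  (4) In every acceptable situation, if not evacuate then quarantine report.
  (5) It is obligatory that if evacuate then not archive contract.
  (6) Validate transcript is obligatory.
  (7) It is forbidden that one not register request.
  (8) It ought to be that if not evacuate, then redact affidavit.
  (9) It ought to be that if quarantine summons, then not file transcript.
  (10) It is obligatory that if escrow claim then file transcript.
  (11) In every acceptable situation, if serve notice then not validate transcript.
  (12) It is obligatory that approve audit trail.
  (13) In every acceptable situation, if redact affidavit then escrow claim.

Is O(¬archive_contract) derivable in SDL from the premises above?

Premise 6 gives O(validate_transcript).
The contrapositive of premise 11 (O(serve_notice → ¬validate_transcript)) is O(validate_transcript → ¬serve_notice), and O(validate_transcript) is already established, so O(¬serve_notice).
Applying K to premise 3 (O(¬serve_notice → quarantine_summons)) and O(¬serve_notice) yields O(quarantine_summons).
With premise 9, O(quarantine_summons → ¬file_transcript), the K-axiom yields O(¬file_transcript).
Premise 10 is O(escrow_claim → file_transcript); contrapositively O(¬file_transcript → ¬escrow_claim). Since O(¬file_transcript) holds, K gives O(¬escrow_claim).
The contrapositive of premise 13 (O(redact_affidavit → escrow_claim)) is O(¬escrow_claim → ¬redact_affidavit), and O(¬escrow_claim) is already established, so O(¬redact_affidavit).
The contrapositive of premise 8 (O(¬evacuate → redact_affidavit)) is O(¬redact_affidavit → evacuate), and O(¬redact_affidavit) is already established, so O(evacuate).
From O(evacuate) and premise 5, O(evacuate → ¬archive_contract), we obtain O(¬archive_contract).
Premises 1, 2, 4, 7, 12 do not contribute to this derivation.
So O(¬archive_contract) follows.

Yes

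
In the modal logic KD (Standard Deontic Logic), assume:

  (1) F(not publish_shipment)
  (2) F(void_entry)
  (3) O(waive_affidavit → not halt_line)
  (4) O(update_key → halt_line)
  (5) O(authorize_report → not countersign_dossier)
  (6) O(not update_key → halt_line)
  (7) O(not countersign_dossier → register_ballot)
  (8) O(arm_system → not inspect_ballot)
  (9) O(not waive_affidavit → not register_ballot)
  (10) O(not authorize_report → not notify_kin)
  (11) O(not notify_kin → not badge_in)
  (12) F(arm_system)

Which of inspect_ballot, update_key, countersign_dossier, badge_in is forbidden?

badge_in

Premises 4 and 6 are O(update_key → halt_line) and O(not update_key → halt_line); every ideal world satisfies update_key or not update_key, so in either case halt_line holds — hence O(halt_line).
Premise 3, O(waive_affidavit → not halt_line), contraposes to O(halt_line → not waive_affidavit); with O(halt_line) we get O(not waive_affidavit).
With premise 9, O(not waive_affidavit → not register_ballot), the K-axiom yields O(not register_ballot).
Premise 7 is O(not countersign_dossier → register_ballot); contrapositively O(not register_ballot → countersign_dossier). Since O(not register_ballot) holds, K gives O(countersign_dossier).
Premise 5 is O(authorize_report → not countersign_dossier); contrapositively O(countersign_dossier → not authorize_report). Since O(countersign_dossier) holds, K gives O(not authorize_report).
Premise 10 is O(not authorize_report → not notify_kin); since O(not authorize_report), deontic closure gives O(not notify_kin).
Applying K to premise 11 (O(not notify_kin → not badge_in)) and O(not notify_kin) yields O(not badge_in).
So O(not badge_in) holds, i.e. badge_in is forbidden. None of the other listed options is forbidden under the premises.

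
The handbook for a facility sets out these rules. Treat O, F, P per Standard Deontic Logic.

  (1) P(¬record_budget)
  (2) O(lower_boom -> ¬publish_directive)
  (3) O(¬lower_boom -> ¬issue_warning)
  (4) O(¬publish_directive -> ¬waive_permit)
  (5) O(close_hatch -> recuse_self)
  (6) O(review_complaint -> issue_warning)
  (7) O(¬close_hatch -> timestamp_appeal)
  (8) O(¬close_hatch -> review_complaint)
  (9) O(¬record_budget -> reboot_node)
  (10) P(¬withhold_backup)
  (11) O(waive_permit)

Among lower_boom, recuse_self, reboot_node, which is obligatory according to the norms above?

recuse_self

From premise 11 we have O(waive_permit).
The contrapositive of premise 4 (O(¬publish_directive -> ¬waive_permit)) is O(waive_permit -> publish_directive), and O(waive_permit) is already established, so O(publish_directive).
The contrapositive of premise 2 (O(lower_boom -> ¬publish_directive)) is O(publish_directive -> ¬lower_boom), and O(publish_directive) is already established, so O(¬lower_boom).
With premise 3, O(¬lower_boom -> ¬issue_warning), the K-axiom yields O(¬issue_warning).
Premise 6, O(review_complaint -> issue_warning), contraposes to O(¬issue_warning -> ¬review_complaint); with O(¬issue_warning) we get O(¬review_complaint).
Premise 8, O(¬close_hatch -> review_complaint), contraposes to O(¬review_complaint -> close_hatch); with O(¬review_complaint) we get O(close_hatch).
Applying K to premise 5 (O(close_hatch -> recuse_self)) and O(close_hatch) yields O(recuse_self).
So O(recuse_self) holds — recuse_self is obligatory. None of the other listed options is made obligatory by any chain of premises.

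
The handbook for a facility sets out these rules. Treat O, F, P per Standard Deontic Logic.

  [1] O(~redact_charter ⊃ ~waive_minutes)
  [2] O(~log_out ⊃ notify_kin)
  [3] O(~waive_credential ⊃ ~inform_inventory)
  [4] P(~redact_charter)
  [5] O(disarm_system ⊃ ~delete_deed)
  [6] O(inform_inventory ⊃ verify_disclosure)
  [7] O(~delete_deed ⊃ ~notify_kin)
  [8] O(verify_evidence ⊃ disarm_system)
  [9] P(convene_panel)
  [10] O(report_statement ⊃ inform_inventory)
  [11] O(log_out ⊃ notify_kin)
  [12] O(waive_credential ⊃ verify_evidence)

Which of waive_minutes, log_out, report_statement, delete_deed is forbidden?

report_statement

By case analysis on log_out: premise 11 gives O(log_out ⊃ notify_kin) and premise 2 gives O(~log_out ⊃ notify_kin), so O(notify_kin) either way.
The contrapositive of premise 7 (O(~delete_deed ⊃ ~notify_kin)) is O(notify_kin ⊃ delete_deed), and O(notify_kin) is already established, so O(delete_deed).
Premise 5 is O(disarm_system ⊃ ~delete_deed); contrapositively O(delete_deed ⊃ ~disarm_system). Since O(delete_deed) holds, K gives O(~disarm_system).
The contrapositive of premise 8 (O(verify_evidence ⊃ disarm_system)) is O(~disarm_system ⊃ ~verify_evidence), and O(~disarm_system) is already established, so O(~verify_evidence).
Premise 12 is O(waive_credential ⊃ verify_evidence); contrapositively O(~verify_evidence ⊃ ~waive_credential). Since O(~verify_evidence) holds, K gives O(~waive_credential).
Applying K to premise 3 (O(~waive_credential ⊃ ~inform_inventory)) and O(~waive_credential) yields O(~inform_inventory).
The contrapositive of premise 10 (O(report_statement ⊃ inform_inventory)) is O(~inform_inventory ⊃ ~report_statement), and O(~inform_inventory) is already established, so O(~report_statement).
So O(~report_statement) holds, i.e. report_statement is forbidden. None of the other listed options is forbidden under the premises.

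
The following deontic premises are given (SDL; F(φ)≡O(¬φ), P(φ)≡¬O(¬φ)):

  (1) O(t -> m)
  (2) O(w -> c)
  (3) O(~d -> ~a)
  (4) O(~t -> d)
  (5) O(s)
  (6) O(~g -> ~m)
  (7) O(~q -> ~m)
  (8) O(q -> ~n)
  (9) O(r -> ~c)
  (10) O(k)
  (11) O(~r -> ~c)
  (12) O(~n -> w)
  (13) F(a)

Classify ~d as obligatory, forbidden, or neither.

Forbidden

By case analysis on r: premise 9 gives O(r -> ~c) and premise 11 gives O(~r -> ~c), so O(~c) either way.
Premise 2, O(w -> c), contraposes to O(~c -> ~w); with O(~c) we get O(~w).
Premise 12, O(~n -> w), contraposes to O(~w -> n); with O(~w) we get O(n).
Premise 8 is O(q -> ~n); contrapositively O(n -> ~q). Since O(n) holds, K gives O(~q).
From O(~q) and premise 7, O(~q -> ~m), we obtain O(~m).
Premise 1 is O(t -> m); contrapositively O(~m -> ~t). Since O(~m) holds, K gives O(~t).
With premise 4, O(~t -> d), the K-axiom yields O(d).
Premises 3, 5, 6, 10, 13 do not contribute to this derivation.
Thus O(d), which is F(~d): ~d is forbidden.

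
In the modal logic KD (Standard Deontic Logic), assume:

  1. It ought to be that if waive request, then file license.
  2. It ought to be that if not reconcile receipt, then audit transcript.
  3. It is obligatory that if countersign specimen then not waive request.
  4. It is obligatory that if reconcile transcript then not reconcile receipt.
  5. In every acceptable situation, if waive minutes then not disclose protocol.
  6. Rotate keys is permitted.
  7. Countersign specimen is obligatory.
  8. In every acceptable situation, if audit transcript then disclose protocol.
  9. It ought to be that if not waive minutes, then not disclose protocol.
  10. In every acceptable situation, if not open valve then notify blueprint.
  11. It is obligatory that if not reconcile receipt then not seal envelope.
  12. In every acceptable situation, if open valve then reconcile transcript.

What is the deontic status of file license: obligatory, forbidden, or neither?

Neither

Premise 1 is O(waive_request → file_license), but O(waive_request) is not derivable from the premises, so it does not yield O(file_license).
No premise or chain of K-axiom applications forces O(file_license), and none forces O(¬file_license). So file_license is neither obligatory nor forbidden under these norms.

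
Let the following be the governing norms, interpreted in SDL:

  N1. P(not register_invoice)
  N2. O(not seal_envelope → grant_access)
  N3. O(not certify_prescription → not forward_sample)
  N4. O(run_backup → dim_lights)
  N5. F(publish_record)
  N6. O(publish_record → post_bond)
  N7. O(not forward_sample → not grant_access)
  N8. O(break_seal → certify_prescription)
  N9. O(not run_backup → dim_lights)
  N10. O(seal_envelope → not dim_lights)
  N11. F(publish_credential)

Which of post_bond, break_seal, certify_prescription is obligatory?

Premises 9 and 4 are O(not run_backup → dim_lights) and O(run_backup → dim_lights); every ideal world satisfies not run_backup or run_backup, so in either case dim_lights holds — hence O(dim_lights).
The contrapositive of premise 10 (O(seal_envelope → not dim_lights)) is O(dim_lights → not seal_envelope), and O(dim_lights) is already established, so O(not seal_envelope).
Applying K to premise 2 (O(not seal_envelope → grant_access)) and O(not seal_envelope) yields O(grant_access).
Premise 7, O(not forward_sample → not grant_access), contraposes to O(grant_access → forward_sample); with O(grant_access) we get O(forward_sample).
Premise 3, O(not certify_prescription → not forward_sample), contraposes to O(forward_sample → certify_prescription); with O(forward_sample) we get O(certify_prescription).
So O(certify_prescription) holds — certify_prescription is obligatory. None of the other listed options is made obligatory by any chain of premises.

certify_prescription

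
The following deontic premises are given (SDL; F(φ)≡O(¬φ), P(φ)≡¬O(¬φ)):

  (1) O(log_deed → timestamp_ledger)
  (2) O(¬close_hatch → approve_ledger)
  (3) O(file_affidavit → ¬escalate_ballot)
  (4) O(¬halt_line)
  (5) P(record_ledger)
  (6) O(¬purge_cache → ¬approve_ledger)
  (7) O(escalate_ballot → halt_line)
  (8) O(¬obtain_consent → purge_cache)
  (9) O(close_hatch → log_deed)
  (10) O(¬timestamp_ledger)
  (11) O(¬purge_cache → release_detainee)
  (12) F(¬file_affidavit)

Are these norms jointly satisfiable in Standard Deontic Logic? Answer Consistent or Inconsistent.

Premise 7 is O(escalate_ballot → halt_line), but O(escalate_ballot) is not derivable from the premises, so it does not yield O(halt_line).
So O(halt_line) is not derivable, and the apparent clash with O(¬halt_line) does not arise.
A world satisfying every obligation exists (e.g. approve_ledger=true, close_hatch=false, escalate_ballot=false, file_affidavit=true, halt_line=false, log_deed=false, obtain_consent=false, purge_cache=true, record_ledger=false, release_detainee=false, timestamp_ledger=false); no atom is both obligatory and forbidden, so the set is consistent.

Consistent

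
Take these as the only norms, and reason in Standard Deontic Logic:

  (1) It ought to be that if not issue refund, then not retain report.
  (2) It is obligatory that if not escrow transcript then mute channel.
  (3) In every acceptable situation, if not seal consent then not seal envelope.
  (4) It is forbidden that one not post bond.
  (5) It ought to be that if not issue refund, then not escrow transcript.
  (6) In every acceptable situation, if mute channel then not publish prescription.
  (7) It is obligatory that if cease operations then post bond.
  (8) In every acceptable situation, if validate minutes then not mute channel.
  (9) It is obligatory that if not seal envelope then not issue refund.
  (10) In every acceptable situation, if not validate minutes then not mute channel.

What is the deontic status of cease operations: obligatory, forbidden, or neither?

Premise 7 is O(cease_operations → post_bond); even if O(post_bond) held, inferring O(cease_operations) would be affirming the consequent — invalid.
No premise or chain of K-axiom applications forces O(cease_operations), and none forces O(¬cease_operations). So cease_operations is neither obligatory nor forbidden under these norms.

Neither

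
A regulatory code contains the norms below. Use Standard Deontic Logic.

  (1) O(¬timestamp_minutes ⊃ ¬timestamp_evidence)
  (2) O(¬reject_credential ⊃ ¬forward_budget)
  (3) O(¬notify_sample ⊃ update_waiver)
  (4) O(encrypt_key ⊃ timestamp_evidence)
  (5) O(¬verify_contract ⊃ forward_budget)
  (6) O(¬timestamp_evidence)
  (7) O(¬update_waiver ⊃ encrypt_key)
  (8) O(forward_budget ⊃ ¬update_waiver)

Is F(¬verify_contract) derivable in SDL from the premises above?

Yes

From premise 6 we have O(¬timestamp_evidence).
Premise 4, O(encrypt_key ⊃ timestamp_evidence), contraposes to O(¬timestamp_evidence ⊃ ¬encrypt_key); with O(¬timestamp_evidence) we get O(¬encrypt_key).
Premise 7, O(¬update_waiver ⊃ encrypt_key), contraposes to O(¬encrypt_key ⊃ update_waiver); with O(¬encrypt_key) we get O(update_waiver).
Premise 8, O(forward_budget ⊃ ¬update_waiver), contraposes to O(update_waiver ⊃ ¬forward_budget); with O(update_waiver) we get O(¬forward_budget).
Premise 5 is O(¬verify_contract ⊃ forward_budget); contrapositively O(¬forward_budget ⊃ verify_contract). Since O(¬forward_budget) holds, K gives O(verify_contract).
Premises 1, 2, 3 do not contribute to this derivation.
So O(verify_contract) holds, i.e. F(¬verify_contract). The claim follows.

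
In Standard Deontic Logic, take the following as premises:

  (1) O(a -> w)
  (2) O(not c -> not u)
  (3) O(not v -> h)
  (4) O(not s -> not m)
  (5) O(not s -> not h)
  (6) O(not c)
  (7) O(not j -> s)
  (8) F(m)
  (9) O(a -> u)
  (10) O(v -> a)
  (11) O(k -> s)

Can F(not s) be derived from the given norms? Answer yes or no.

Yes

Premise 6 gives O(not c).
Premise 2 is O(not c -> not u); since O(not c), deontic closure gives O(not u).
The contrapositive of premise 9 (O(a -> u)) is O(not u -> not a), and O(not u) is already established, so O(not a).
Premise 10 is O(v -> a); contrapositively O(not a -> not v). Since O(not a) holds, K gives O(not v).
From O(not v) and premise 3, O(not v -> h), we obtain O(h).
Premise 5 is O(not s -> not h); contrapositively O(h -> s). Since O(h) holds, K gives O(s).
Premises 1, 4, 7, 8, 11 do not contribute to this derivation.
So O(s) holds, i.e. F(not s). The claim follows.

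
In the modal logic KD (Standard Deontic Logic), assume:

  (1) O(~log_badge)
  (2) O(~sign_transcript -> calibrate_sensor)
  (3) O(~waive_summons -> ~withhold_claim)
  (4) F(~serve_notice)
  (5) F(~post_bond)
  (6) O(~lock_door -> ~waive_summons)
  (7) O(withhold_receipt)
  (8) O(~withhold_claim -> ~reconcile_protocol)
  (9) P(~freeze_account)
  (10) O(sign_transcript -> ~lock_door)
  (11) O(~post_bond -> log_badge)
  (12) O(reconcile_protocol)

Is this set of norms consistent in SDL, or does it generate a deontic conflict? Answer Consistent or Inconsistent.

Premise 11 is O(~post_bond -> log_badge), but O(~post_bond) is not derivable from the premises, so it does not yield O(log_badge).
So O(log_badge) is not derivable, and the apparent clash with O(~log_badge) does not arise.
A world satisfying every obligation exists (e.g. calibrate_sensor=true, freeze_account=false, lock_door=true, log_badge=false, post_bond=true, reconcile_protocol=true, serve_notice=true, sign_transcript=false, waive_summons=true, withhold_claim=true, withhold_receipt=true); no atom is both obligatory and forbidden, so the set is consistent.

Consistent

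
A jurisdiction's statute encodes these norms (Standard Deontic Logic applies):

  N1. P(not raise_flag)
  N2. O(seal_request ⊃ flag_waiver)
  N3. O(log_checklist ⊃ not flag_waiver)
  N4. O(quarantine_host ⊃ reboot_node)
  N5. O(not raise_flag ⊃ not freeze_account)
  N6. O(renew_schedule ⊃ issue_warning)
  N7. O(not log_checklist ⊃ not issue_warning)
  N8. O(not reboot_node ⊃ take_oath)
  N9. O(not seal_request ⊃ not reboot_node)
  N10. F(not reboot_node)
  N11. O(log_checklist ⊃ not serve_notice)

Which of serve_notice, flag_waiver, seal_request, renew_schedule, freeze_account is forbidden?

F(not reboot_node) at premise 10 means O(reboot_node).
Premise 9 is O(not seal_request ⊃ not reboot_node); contrapositively O(reboot_node ⊃ seal_request). Since O(reboot_node) holds, K gives O(seal_request).
Applying K to premise 2 (O(seal_request ⊃ flag_waiver)) and O(seal_request) yields O(flag_waiver).
Premise 3 is O(log_checklist ⊃ not flag_waiver); contrapositively O(flag_waiver ⊃ not log_checklist). Since O(flag_waiver) holds, K gives O(not log_checklist).
Premise 7 is O(not log_checklist ⊃ not issue_warning); since O(not log_checklist), deontic closure gives O(not issue_warning).
Premise 6 is O(renew_schedule ⊃ issue_warning); contrapositively O(not issue_warning ⊃ not renew_schedule). Since O(not issue_warning) holds, K gives O(not renew_schedule).
So O(not renew_schedule) holds, i.e. renew_schedule is forbidden. None of the other listed options is forbidden under the premises.

renew_schedule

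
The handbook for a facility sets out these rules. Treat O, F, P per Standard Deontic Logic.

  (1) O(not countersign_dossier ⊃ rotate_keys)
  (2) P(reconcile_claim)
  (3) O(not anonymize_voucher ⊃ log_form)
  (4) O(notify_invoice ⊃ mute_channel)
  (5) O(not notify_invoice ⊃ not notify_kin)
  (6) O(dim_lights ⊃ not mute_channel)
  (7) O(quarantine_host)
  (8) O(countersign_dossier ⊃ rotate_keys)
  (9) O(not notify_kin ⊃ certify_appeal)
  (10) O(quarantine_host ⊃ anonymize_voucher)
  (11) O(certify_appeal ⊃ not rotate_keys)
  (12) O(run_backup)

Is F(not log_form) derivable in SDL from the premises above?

No

Premise 3 is O(not anonymize_voucher ⊃ log_form), but O(not anonymize_voucher) is not derivable from the premises, so it does not yield O(log_form).
No other premise forces O(log_form). An ideal world satisfying every premise can still have not log_form true, so F(not log_form) is not derivable.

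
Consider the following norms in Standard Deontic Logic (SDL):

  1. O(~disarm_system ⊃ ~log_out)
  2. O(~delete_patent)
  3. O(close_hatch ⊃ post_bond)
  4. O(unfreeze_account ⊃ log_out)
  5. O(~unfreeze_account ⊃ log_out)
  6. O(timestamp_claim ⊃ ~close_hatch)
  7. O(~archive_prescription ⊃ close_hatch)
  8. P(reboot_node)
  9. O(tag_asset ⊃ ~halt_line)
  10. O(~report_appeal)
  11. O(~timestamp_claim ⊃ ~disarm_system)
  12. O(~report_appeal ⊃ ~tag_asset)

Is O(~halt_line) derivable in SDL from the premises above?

No

Premise 9 is O(tag_asset ⊃ ~halt_line), but O(tag_asset) is not derivable from the premises, so it does not yield O(~halt_line).
No other premise forces O(~halt_line). An ideal world satisfying every premise can still have ~halt_line false, so O(~halt_line) is not derivable.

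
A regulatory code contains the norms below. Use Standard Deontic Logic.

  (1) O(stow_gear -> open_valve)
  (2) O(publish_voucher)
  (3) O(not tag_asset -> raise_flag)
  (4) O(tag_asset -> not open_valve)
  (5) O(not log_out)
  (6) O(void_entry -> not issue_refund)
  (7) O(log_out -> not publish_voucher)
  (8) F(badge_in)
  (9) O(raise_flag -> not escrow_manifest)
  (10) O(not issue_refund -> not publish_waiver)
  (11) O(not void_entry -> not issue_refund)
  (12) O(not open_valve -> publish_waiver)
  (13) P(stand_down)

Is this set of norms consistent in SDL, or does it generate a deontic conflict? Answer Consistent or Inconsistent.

Premise 7 is O(log_out -> not publish_voucher), but O(log_out) is not derivable from the premises, so it does not yield O(not publish_voucher).
So O(not publish_voucher) is not derivable, and the apparent clash with O(publish_voucher) does not arise.
A world satisfying every obligation exists (e.g. badge_in=false, escrow_manifest=false, issue_refund=false, log_out=false, open_valve=true, publish_voucher=true, publish_waiver=false, raise_flag=true, stand_down=false, stow_gear=false, tag_asset=false, void_entry=false); no atom is both obligatory and forbidden, so the set is consistent.

Consistent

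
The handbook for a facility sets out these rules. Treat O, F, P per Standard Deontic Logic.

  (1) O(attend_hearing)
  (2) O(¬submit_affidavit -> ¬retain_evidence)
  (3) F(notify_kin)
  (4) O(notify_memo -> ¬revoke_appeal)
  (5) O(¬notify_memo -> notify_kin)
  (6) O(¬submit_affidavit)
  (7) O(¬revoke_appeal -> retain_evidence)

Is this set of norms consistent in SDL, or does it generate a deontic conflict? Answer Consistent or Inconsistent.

Inconsistent

Premise 3, F(notify_kin), is equivalent to O(¬notify_kin).
The contrapositive of premise 5 (O(¬notify_memo -> notify_kin)) is O(¬notify_kin -> notify_memo), and O(¬notify_kin) is already established, so O(notify_memo).
Premise 4 is O(notify_memo -> ¬revoke_appeal); since O(notify_memo), deontic closure gives O(¬revoke_appeal).
With premise 7, O(¬revoke_appeal -> retain_evidence), the K-axiom yields O(retain_evidence).
Premise 2, O(¬submit_affidavit -> ¬retain_evidence), contraposes to O(retain_evidence -> submit_affidavit); with O(retain_evidence) we get O(submit_affidavit).
However, premise 6 gives O(¬submit_affidavit).
We now have both O(submit_affidavit) and O(¬submit_affidavit) — submit_affidavit is simultaneously obligatory and forbidden, violating the D-axiom.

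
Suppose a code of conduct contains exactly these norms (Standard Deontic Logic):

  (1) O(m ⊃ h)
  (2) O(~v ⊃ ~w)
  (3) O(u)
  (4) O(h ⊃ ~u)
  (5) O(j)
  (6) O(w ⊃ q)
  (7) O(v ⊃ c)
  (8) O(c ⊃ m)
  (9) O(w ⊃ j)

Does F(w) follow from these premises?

Premise 3 gives O(u).
The contrapositive of premise 4 (O(h ⊃ ~u)) is O(u ⊃ ~h), and O(u) is already established, so O(~h).
The contrapositive of premise 1 (O(m ⊃ h)) is O(~h ⊃ ~m), and O(~h) is already established, so O(~m).
Premise 8, O(c ⊃ m), contraposes to O(~m ⊃ ~c); with O(~m) we get O(~c).
Premise 7, O(v ⊃ c), contraposes to O(~c ⊃ ~v); with O(~c) we get O(~v).
From O(~v) and premise 2, O(~v ⊃ ~w), we obtain O(~w).
Premises 5, 6, 9 do not contribute to this derivation.
So O(~w) holds, i.e. F(w). The claim follows.

Yes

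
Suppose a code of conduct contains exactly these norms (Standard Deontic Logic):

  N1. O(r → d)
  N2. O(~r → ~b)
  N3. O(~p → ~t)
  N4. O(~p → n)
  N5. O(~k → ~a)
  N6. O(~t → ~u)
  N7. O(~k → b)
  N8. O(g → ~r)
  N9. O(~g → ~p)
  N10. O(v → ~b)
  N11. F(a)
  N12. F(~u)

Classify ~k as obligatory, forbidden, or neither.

Forbidden

Premise 12, F(~u), is equivalent to O(u).
The contrapositive of premise 6 (O(~t → ~u)) is O(u → t), and O(u) is already established, so O(t).
The contrapositive of premise 3 (O(~p → ~t)) is O(t → p), and O(t) is already established, so O(p).
The contrapositive of premise 9 (O(~g → ~p)) is O(p → g), and O(p) is already established, so O(g).
Premise 8 is O(g → ~r); since O(g), deontic closure gives O(~r).
From O(~r) and premise 2, O(~r → ~b), we obtain O(~b).
Premise 7, O(~k → b), contraposes to O(~b → k); with O(~b) we get O(k).
Premises 1, 4, 5, 10, 11 do not contribute to this derivation.
Thus O(k), which is F(~k): ~k is forbidden.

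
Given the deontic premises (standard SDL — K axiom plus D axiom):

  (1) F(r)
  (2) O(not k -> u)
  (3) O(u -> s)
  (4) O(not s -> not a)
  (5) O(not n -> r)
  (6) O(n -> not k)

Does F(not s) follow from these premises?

Yes

Premise 1, F(r), is equivalent to O(not r).
The contrapositive of premise 5 (O(not n -> r)) is O(not r -> n), and O(not r) is already established, so O(n).
Premise 6 is O(n -> not k); since O(n), deontic closure gives O(not k).
With premise 2, O(not k -> u), the K-axiom yields O(u).
Premise 3 is O(u -> s); since O(u), deontic closure gives O(s).
Premise 4 does not contribute to this derivation.
So O(s) holds, i.e. F(not s). The claim follows.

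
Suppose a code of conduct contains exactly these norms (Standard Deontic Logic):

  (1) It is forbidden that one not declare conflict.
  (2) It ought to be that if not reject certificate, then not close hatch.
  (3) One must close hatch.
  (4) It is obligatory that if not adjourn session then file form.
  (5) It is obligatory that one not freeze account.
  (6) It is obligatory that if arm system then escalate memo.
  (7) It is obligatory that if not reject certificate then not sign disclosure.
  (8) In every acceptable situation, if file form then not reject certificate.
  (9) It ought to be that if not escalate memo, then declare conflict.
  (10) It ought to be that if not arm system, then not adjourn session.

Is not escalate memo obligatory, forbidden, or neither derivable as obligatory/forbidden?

Premise 3 gives O(close_hatch).
Premise 2 is O(¬reject_certificate → ¬close_hatch); contrapositively O(close_hatch → reject_certificate). Since O(close_hatch) holds, K gives O(reject_certificate).
Premise 8, O(file_form → ¬reject_certificate), contraposes to O(reject_certificate → ¬file_form); with O(reject_certificate) we get O(¬file_form).
Premise 4 is O(¬adjourn_session → file_form); contrapositively O(¬file_form → adjourn_session). Since O(¬file_form) holds, K gives O(adjourn_session).
The contrapositive of premise 10 (O(¬arm_system → ¬adjourn_session)) is O(adjourn_session → arm_system), and O(adjourn_session) is already established, so O(arm_system).
With premise 6, O(arm_system → escalate_memo), the K-axiom yields O(escalate_memo).
Premises 1, 5, 7, 9 do not contribute to this derivation.
Thus O(escalate_memo), which is F(¬escalate_memo): ¬escalate_memo is forbidden.

Forbidden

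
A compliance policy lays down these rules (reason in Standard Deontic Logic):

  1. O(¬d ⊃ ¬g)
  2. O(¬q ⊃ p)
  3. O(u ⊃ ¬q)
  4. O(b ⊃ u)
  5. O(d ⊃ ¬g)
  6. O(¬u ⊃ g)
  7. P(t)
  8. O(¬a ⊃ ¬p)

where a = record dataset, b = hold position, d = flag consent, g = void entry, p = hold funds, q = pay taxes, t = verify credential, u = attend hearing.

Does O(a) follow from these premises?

Premises 5 and 1 cover both cases: O(d ⊃ ¬g) and O(¬d ⊃ ¬g). Since d ∨ ¬d is a tautology, O(¬g) follows.
Premise 6, O(¬u ⊃ g), contraposes to O(¬g ⊃ u); with O(¬g) we get O(u).
With premise 3, O(u ⊃ ¬q), the K-axiom yields O(¬q).
Applying K to premise 2 (O(¬q ⊃ p)) and O(¬q) yields O(p).
The contrapositive of premise 8 (O(¬a ⊃ ¬p)) is O(p ⊃ a), and O(p) is already established, so O(a).
Premises 4, 7 do not contribute to this derivation.
So O(a) follows.

Yes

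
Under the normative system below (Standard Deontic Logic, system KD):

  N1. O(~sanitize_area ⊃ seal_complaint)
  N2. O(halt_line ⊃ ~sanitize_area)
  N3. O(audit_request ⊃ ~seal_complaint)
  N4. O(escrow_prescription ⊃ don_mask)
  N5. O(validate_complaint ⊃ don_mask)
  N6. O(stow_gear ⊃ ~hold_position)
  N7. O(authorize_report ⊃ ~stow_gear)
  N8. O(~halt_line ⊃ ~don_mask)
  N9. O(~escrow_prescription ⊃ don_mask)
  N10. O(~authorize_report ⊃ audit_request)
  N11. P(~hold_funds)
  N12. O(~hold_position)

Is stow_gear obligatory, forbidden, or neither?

Forbidden

Premises 9 and 4 cover both cases: O(~escrow_prescription ⊃ don_mask) and O(escrow_prescription ⊃ don_mask). Since ~escrow_prescription ∨ escrow_prescription is a tautology, O(don_mask) follows.
The contrapositive of premise 8 (O(~halt_line ⊃ ~don_mask)) is O(don_mask ⊃ halt_line), and O(don_mask) is already established, so O(halt_line).
From O(halt_line) and premise 2, O(halt_line ⊃ ~sanitize_area), we obtain O(~sanitize_area).
Applying K to premise 1 (O(~sanitize_area ⊃ seal_complaint)) and O(~sanitize_area) yields O(seal_complaint).
The contrapositive of premise 3 (O(audit_request ⊃ ~seal_complaint)) is O(seal_complaint ⊃ ~audit_request), and O(seal_complaint) is already established, so O(~audit_request).
Premise 10, O(~authorize_report ⊃ audit_request), contraposes to O(~audit_request ⊃ authorize_report); with O(~audit_request) we get O(authorize_report).
Applying K to premise 7 (O(authorize_report ⊃ ~stow_gear)) and O(authorize_report) yields O(~stow_gear).
Premises 5, 6, 11, 12 do not contribute to this derivation.
Thus O(~stow_gear), which is F(stow_gear): stow_gear is forbidden.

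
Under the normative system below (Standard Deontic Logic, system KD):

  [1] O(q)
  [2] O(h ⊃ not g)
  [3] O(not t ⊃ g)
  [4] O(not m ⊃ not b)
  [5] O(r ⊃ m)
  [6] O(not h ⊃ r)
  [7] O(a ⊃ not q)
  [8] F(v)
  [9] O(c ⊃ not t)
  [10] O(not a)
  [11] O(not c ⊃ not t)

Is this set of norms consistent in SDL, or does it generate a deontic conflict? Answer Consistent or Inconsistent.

Consistent

Premise 7 is O(a ⊃ not q), but O(a) is not derivable from the premises, so it does not yield O(not q).
So O(not q) is not derivable, and the apparent clash with O(q) does not arise.
A world satisfying every obligation exists (e.g. a=false, b=false, c=false, g=true, h=false, m=true, q=true, r=true, t=false, v=false); no atom is both obligatory and forbidden, so the set is consistent.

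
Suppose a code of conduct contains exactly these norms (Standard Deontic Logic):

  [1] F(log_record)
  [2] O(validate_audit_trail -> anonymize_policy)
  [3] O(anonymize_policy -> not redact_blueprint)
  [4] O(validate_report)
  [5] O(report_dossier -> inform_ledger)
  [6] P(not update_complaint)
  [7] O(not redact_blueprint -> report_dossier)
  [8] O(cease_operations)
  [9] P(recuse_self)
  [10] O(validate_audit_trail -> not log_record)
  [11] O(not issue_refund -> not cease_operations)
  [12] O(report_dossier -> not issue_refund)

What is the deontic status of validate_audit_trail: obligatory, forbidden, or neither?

Forbidden

Premise 8 states O(cease_operations) outright.
Premise 11, O(not issue_refund -> not cease_operations), contraposes to O(cease_operations -> issue_refund); with O(cease_operations) we get O(issue_refund).
Premise 12 is O(report_dossier -> not issue_refund); contrapositively O(issue_refund -> not report_dossier). Since O(issue_refund) holds, K gives O(not report_dossier).
Premise 7 is O(not redact_blueprint -> report_dossier); contrapositively O(not report_dossier -> redact_blueprint). Since O(not report_dossier) holds, K gives O(redact_blueprint).
Premise 3, O(anonymize_policy -> not redact_blueprint), contraposes to O(redact_blueprint -> not anonymize_policy); with O(redact_blueprint) we get O(not anonymize_policy).
The contrapositive of premise 2 (O(validate_audit_trail -> anonymize_policy)) is O(not anonymize_policy -> not validate_audit_trail), and O(not anonymize_policy) is already established, so O(not validate_audit_trail).
Premises 1, 4, 5, 6, 9, 10 do not contribute to this derivation.
Thus O(not validate_audit_trail), which is F(validate_audit_trail): validate_audit_trail is forbidden.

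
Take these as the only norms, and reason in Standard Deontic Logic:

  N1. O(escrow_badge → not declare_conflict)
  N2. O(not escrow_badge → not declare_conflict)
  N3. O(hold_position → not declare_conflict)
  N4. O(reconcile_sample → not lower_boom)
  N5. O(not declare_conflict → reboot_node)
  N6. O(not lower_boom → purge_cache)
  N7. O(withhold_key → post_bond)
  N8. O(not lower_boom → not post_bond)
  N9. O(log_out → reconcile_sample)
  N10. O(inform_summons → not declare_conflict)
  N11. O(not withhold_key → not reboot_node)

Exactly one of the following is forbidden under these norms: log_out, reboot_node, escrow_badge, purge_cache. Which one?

Premises 2 and 1 cover both cases: O(not escrow_badge → not declare_conflict) and O(escrow_badge → not declare_conflict). Since not escrow_badge ∨ escrow_badge is a tautology, O(not declare_conflict) follows.
Premise 5 is O(not declare_conflict → reboot_node); since O(not declare_conflict), deontic closure gives O(reboot_node).
Premise 11 is O(not withhold_key → not reboot_node); contrapositively O(reboot_node → withhold_key). Since O(reboot_node) holds, K gives O(withhold_key).
From O(withhold_key) and premise 7, O(withhold_key → post_bond), we obtain O(post_bond).
Premise 8, O(not lower_boom → not post_bond), contraposes to O(post_bond → lower_boom); with O(post_bond) we get O(lower_boom).
Premise 4, O(reconcile_sample → not lower_boom), contraposes to O(lower_boom → not reconcile_sample); with O(lower_boom) we get O(not reconcile_sample).
Premise 9, O(log_out → reconcile_sample), contraposes to O(not reconcile_sample → not log_out); with O(not reconcile_sample) we get O(not log_out).
So O(not log_out) holds, i.e. log_out is forbidden. None of the other listed options is forbidden under the premises.

log_out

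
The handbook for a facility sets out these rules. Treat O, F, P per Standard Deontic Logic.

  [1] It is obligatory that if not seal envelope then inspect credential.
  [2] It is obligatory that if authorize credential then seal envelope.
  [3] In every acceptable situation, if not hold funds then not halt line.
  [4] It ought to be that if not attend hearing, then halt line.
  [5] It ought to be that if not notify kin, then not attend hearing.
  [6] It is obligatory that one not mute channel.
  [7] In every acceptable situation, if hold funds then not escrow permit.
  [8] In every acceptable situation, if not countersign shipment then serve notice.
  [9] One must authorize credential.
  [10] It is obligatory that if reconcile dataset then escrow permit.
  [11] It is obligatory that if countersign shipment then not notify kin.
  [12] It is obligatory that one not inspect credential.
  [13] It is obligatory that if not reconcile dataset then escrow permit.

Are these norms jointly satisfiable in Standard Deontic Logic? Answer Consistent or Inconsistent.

Consistent

Premise 1 is O(¬seal_envelope → inspect_credential), but O(¬seal_envelope) is not derivable from the premises, so it does not yield O(inspect_credential).
So O(inspect_credential) is not derivable, and the apparent clash with O(¬inspect_credential) does not arise.
A world satisfying every obligation exists (e.g. attend_hearing=true, authorize_credential=true, countersign_shipment=false, escrow_permit=true, halt_line=false, hold_funds=false, inspect_credential=false, mute_channel=false, notify_kin=true, reconcile_dataset=false, seal_envelope=true, serve_notice=true); no atom is both obligatory and forbidden, so the set is consistent.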